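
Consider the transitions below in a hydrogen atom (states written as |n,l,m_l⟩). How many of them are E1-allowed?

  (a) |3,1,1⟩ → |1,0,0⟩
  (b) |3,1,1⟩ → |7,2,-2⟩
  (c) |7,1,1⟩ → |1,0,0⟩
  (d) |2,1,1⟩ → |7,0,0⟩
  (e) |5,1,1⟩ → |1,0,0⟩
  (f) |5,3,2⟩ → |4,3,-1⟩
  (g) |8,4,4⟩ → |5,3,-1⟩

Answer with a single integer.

4

(a) allowed
(b) forbidden — Δm_l = -3 (E1 requires Δm_l = 0, ±1)
(c) allowed
(d) allowed
(e) allowed
(f) forbidden — Δl = +0 (E1 requires Δl = ±1); Δm_l = -3 (E1 requires Δm_l = 0, ±1)
(g) forbidden — Δm_l = -5 (E1 requires Δm_l = 0, ±1)
Total allowed: 4 of 7.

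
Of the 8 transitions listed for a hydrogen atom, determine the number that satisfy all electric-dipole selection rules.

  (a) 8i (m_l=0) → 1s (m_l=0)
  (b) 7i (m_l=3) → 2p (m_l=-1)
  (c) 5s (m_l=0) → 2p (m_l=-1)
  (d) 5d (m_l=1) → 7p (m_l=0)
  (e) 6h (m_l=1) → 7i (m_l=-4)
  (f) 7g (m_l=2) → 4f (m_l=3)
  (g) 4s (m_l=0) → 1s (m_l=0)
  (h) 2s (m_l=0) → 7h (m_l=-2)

3

(a) forbidden — Δl = -6 (E1 requires Δl = ±1)
(b) forbidden — Δl = -5 (E1 requires Δl = ±1); Δm_l = -4 (E1 requires Δm_l = 0, ±1)
(c) allowed
(d) allowed
(e) forbidden — Δm_l = -5 (E1 requires Δm_l = 0, ±1)
(f) allowed
(g) forbidden — Δl = +0 (E1 requires Δl = ±1)
(h) forbidden — Δl = +5 (E1 requires Δl = ±1); Δm_l = -2 (E1 requires Δm_l = 0, ±1)
Total allowed: 3 of 8.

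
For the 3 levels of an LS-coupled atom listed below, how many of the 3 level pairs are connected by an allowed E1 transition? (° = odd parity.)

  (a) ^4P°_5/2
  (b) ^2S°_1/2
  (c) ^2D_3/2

0

(a)–(b): forbidden (parity, ΔS, ΔJ).
(a)–(c): forbidden (ΔS).
(b)–(c): forbidden (ΔL).
Allowed pairs: 0 of 3.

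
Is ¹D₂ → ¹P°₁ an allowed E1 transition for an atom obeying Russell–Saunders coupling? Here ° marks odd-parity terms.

Parity must change: even → odd — ok.
ΔS = 0: S: 0 → 0 — ok.
ΔL = 0, ±1 (not L=0↔0): L: 2 → 1, ΔL = -1 — ok.
ΔJ = 0, ±1 (not J=0↔0): J: 2 → 1, ΔJ = -1 — ok.
All four E1 rules are satisfied.

allowed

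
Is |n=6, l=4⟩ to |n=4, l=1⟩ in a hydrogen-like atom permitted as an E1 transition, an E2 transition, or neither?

neither

Δl = 1 − 4 = -3; l_i + l_f = 5.
E1 (Δl = ±1): not satisfied.
E2 (Δl = 0,±2, l_i+l_f ≥ 2): not satisfied.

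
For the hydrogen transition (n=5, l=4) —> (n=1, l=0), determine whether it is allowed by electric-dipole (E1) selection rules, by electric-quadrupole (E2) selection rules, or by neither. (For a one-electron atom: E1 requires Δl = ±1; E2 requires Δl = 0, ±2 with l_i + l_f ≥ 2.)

neither

Δl = 0 − 4 = -4; l_i + l_f = 4.
E1 (Δl = ±1): not satisfied.
E2 (Δl = 0,±2, l_i+l_f ≥ 2): not satisfied.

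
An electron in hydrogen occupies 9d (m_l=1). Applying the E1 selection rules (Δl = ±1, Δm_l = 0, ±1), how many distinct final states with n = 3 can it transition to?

2

E1 requires Δl = ±1, so l_f ∈ {1, 3}; with 0 ≤ l_f ≤ n_f−1 = 2, the allowed l_f values are {1}.
For l_f = 1: m_f ∈ {m_i−1, m_i, m_i+1} ∩ [−1, 1] = {0, 1} → 2 states.
Total: 2.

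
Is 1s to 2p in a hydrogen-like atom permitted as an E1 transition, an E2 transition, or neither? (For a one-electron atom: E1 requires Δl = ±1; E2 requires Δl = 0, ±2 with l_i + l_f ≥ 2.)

E1

Δl = 1 − 0 = +1; l_i + l_f = 1.
E1 (Δl = ±1): satisfied.
E2 (Δl = 0,±2, l_i+l_f ≥ 2): not satisfied.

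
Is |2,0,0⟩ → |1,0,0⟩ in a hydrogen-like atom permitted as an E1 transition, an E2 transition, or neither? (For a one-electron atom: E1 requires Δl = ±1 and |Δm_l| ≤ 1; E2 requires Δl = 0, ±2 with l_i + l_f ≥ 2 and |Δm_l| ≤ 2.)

Δl = 0 − 0 = +0; l_i + l_f = 0.
Δm_l = +0.
E1 (Δl = ±1, |Δm_l| ≤ 1): not satisfied.
E2 (Δl = 0,±2, l_i+l_f ≥ 2, |Δm_l| ≤ 2): not satisfied.

neither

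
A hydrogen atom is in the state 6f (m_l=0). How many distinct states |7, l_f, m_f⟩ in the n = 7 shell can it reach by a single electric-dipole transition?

6

E1 requires Δl = ±1, so l_f ∈ {2, 4}; with 0 ≤ l_f ≤ n_f−1 = 6, the allowed l_f values are {2, 4}.
For l_f = 2: m_f ∈ {m_i−1, m_i, m_i+1} ∩ [−2, 2] = {-1, 0, 1} → 3 states.
For l_f = 4: m_f ∈ {m_i−1, m_i, m_i+1} ∩ [−4, 4] = {-1, 0, 1} → 3 states.
Total: 6.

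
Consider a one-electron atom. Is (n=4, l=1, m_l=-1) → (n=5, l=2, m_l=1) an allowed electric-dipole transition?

Δl = 2 − 1 = +1; the E1 rule Δl = ±1 is ok.
m_l: -1 → 1 (Δm_l = +2). |Δm_l| ≤ 1 fails.
The transition is electric-dipole forbidden.

forbidden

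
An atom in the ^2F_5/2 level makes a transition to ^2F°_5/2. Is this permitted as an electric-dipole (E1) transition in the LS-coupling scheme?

allowed

Reading off the term symbols: S 1/2→1/2, L 3→3, J 5/2→5/2, parity even→odd.
Parity must change: even → odd — passes.
ΔS = 0: S: 1/2 → 1/2 — passes.
ΔL = 0, ±1 (not L=0↔0): L: 3 → 3, ΔL = +0 — passes.
ΔJ = 0, ±1 (not J=0↔0): J: 5/2 → 5/2, ΔJ = +0 — passes.
All four E1 rules are satisfied.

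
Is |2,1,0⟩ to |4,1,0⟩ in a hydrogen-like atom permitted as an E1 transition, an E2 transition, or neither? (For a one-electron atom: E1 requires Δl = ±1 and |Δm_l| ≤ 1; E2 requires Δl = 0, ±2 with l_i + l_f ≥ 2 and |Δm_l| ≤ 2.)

E2

Δl = 1 − 1 = +0; l_i + l_f = 2.
Δm_l = +0.
E1 (Δl = ±1, |Δm_l| ≤ 1): not satisfied.
E2 (Δl = 0,±2, l_i+l_f ≥ 2, |Δm_l| ≤ 2): satisfied.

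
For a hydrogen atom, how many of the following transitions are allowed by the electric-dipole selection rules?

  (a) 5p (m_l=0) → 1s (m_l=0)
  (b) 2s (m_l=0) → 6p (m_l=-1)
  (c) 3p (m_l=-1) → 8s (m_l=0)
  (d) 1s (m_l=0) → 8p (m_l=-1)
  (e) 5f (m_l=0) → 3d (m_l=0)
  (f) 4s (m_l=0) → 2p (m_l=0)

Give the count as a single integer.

6

(a) allowed
(b) allowed
(c) allowed
(d) allowed
(e) allowed
(f) allowed
Total allowed: 6 of 6.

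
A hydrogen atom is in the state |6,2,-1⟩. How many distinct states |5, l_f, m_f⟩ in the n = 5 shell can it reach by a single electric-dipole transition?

5

E1 requires Δl = ±1, so l_f ∈ {1, 3}; with 0 ≤ l_f ≤ n_f−1 = 4, the allowed l_f values are {1, 3}.
For l_f = 1: m_f ∈ {m_i−1, m_i, m_i+1} ∩ [−1, 1] = {-1, 0} → 2 states.
For l_f = 3: m_f ∈ {m_i−1, m_i, m_i+1} ∩ [−3, 3] = {-2, -1, 0} → 3 states.
Total: 5.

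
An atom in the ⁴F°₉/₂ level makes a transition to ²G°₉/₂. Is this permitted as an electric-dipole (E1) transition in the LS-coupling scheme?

Parity must change: odd → odd — violated.
ΔS = 0: S: 3/2 → 1/2 — violated.
ΔL = 0, ±1 (not L=0↔0): L: 3 → 4, ΔL = +1 — satisfied.
ΔJ = 0, ±1 (not J=0↔0): J: 9/2 → 9/2, ΔJ = +0 — satisfied.
Rule(s) violated: parity, ΔS.

forbidden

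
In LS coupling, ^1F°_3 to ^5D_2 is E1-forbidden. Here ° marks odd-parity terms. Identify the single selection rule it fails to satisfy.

the ΔS = 0 rule

Initial level: S=0, L=3, J=3, parity odd. Final level: S=2, L=2, J=2, parity even.
Parity must change: odd → even — satisfied.
ΔL = 0, ±1 (not L=0↔0): L: 3 → 2, ΔL = -1 — satisfied.
ΔS = 0: S: 0 → 2 — violated.
ΔJ = 0, ±1 (not J=0↔0): J: 3 → 2, ΔJ = -1 — satisfied.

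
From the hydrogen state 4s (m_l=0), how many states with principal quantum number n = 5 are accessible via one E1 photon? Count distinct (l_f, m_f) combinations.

E1 requires Δl = ±1, so l_f ∈ {-1, 1}; with 0 ≤ l_f ≤ n_f−1 = 4, the allowed l_f values are {1}.
For l_f = 1: m_f ∈ {m_i−1, m_i, m_i+1} ∩ [−1, 1] = {-1, 0, 1} → 3 states.
Total: 3.

3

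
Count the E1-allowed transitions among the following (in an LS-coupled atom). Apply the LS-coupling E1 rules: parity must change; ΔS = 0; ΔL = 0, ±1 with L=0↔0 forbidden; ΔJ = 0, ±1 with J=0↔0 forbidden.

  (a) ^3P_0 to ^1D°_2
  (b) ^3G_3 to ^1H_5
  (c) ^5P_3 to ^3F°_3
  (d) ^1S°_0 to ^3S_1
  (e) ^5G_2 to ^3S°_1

(a) forbidden (ΔS, ΔJ fail)
(b) forbidden (parity, ΔS, ΔJ fail)
(c) forbidden (ΔS, ΔL fail)
(d) forbidden (ΔS, ΔL fail)
(e) forbidden (ΔS, ΔL fail)
Total allowed: 0 of 5.

0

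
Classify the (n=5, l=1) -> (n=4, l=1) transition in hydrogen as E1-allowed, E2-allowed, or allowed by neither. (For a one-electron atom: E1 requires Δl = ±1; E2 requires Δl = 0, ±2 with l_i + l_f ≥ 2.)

E2

Δl = 1 − 1 = +0; l_i + l_f = 2.
E1 (Δl = ±1): not satisfied.
E2 (Δl = 0,±2, l_i+l_f ≥ 2): satisfied.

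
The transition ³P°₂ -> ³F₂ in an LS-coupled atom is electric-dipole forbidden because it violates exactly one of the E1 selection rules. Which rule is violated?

the ΔL = 0, ±1 rule

Initial level: S=1, L=1, J=2, parity odd. Final level: S=1, L=3, J=2, parity even.
ΔL = 0, ±1 (not L=0↔0): L: 1 → 3, ΔL = +2 — violated.
Parity must change: odd → even — satisfied.
ΔJ = 0, ±1 (not J=0↔0): J: 2 → 2, ΔJ = +0 — satisfied.
ΔS = 0: S: 1 → 1 — satisfied.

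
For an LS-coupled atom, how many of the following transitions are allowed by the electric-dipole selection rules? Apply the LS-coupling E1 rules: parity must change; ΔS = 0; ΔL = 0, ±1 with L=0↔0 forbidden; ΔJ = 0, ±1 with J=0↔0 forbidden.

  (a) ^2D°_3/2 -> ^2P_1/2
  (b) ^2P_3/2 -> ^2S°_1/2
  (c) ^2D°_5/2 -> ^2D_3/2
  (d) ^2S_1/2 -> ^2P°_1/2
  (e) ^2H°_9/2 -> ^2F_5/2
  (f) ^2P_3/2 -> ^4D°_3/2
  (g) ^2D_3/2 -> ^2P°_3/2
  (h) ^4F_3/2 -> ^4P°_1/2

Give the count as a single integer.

(a) allowed
(b) allowed
(c) allowed
(d) allowed
(e) forbidden (ΔL, ΔJ fail)
(f) forbidden (ΔS fails)
(g) allowed
(h) forbidden (ΔL fails)
Total allowed: 5 of 8.

5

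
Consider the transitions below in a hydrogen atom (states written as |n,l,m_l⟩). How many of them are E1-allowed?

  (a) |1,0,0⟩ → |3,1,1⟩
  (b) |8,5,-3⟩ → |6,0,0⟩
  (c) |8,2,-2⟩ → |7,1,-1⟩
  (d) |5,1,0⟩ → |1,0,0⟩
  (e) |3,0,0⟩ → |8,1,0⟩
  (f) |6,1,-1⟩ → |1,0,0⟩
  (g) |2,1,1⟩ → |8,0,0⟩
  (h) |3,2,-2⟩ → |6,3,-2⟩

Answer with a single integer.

(a) allowed
(b) forbidden — Δl = -5 (E1 requires Δl = ±1); Δm_l = +3 (E1 requires Δm_l = 0, ±1)
(c) allowed
(d) allowed
(e) allowed
(f) allowed
(g) allowed
(h) allowed
Total allowed: 7 of 8.

7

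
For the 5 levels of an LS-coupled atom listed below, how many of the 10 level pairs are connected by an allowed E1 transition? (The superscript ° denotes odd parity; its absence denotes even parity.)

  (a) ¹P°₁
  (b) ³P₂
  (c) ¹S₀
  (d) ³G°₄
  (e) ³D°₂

2

(a)–(b): forbidden (ΔS).
(a)–(c): allowed.
(a)–(d): forbidden (parity, ΔS, ΔL, ΔJ).
(a)–(e): forbidden (parity, ΔS).
(b)–(c): forbidden (parity, ΔS, ΔJ).
(b)–(d): forbidden (ΔL, ΔJ).
(b)–(e): allowed.
(c)–(d): forbidden (ΔS, ΔL, ΔJ).
(c)–(e): forbidden (ΔS, ΔL, ΔJ).
(d)–(e): forbidden (parity, ΔL, ΔJ).
Allowed pairs: 2 of 10.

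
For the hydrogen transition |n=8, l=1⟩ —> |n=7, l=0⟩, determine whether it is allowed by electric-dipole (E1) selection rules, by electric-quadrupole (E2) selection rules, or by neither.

Δl = 0 − 1 = -1; l_i + l_f = 1.
E1 (Δl = ±1): satisfied.
E2 (Δl = 0,±2, l_i+l_f ≥ 2): not satisfied.

E1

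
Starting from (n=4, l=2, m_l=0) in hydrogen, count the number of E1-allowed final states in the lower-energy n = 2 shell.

E1 requires Δl = ±1, so l_f ∈ {1, 3}; with 0 ≤ l_f ≤ n_f−1 = 1, the allowed l_f values are {1}.
For l_f = 1: m_f ∈ {m_i−1, m_i, m_i+1} ∩ [−1, 1] = {-1, 0, 1} → 3 states.
Total: 3.

3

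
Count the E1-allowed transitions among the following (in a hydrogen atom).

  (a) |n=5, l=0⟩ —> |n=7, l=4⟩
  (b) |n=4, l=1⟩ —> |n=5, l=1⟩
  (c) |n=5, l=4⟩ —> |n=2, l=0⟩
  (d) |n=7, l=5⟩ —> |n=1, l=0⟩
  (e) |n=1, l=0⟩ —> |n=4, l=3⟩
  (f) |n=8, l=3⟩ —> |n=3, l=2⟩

1

(a) forbidden — Δl = +4 (E1 requires Δl = ±1)
(b) forbidden — Δl = +0 (E1 requires Δl = ±1)
(c) forbidden — Δl = -4 (E1 requires Δl = ±1)
(d) forbidden — Δl = -5 (E1 requires Δl = ±1)
(e) forbidden — Δl = +3 (E1 requires Δl = ±1)
(f) allowed
Total allowed: 1 of 6.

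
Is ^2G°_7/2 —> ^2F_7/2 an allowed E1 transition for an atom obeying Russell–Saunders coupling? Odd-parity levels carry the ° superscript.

Initial level: S=1/2, L=4, J=7/2, parity odd. Final level: S=1/2, L=3, J=7/2, parity even.
Parity must change: odd → even — passes.
ΔS = 0: S: 1/2 → 1/2 — passes.
ΔL = 0, ±1 (not L=0↔0): L: 4 → 3, ΔL = -1 — passes.
ΔJ = 0, ±1 (not J=0↔0): J: 7/2 → 7/2, ΔJ = +0 — passes.
All four E1 rules are satisfied.

allowed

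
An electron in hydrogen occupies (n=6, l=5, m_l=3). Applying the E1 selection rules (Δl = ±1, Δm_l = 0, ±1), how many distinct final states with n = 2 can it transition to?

E1 requires l_f ∈ {4, 6}, but neither lies in [0, 1], so no final state is reachable.
Total: 0.

0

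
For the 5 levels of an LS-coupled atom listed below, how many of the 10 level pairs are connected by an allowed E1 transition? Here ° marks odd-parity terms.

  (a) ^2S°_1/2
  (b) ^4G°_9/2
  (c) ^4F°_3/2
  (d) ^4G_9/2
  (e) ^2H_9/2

1

(a)–(b): forbidden (parity, ΔS, ΔL, ΔJ).
(a)–(c): forbidden (parity, ΔS, ΔL).
(a)–(d): forbidden (ΔS, ΔL, ΔJ).
(a)–(e): forbidden (ΔL, ΔJ).
(b)–(c): forbidden (parity, ΔJ).
(b)–(d): allowed.
(b)–(e): forbidden (ΔS).
(c)–(d): forbidden (ΔJ).
(c)–(e): forbidden (ΔS, ΔL, ΔJ).
(d)–(e): forbidden (parity, ΔS).
Allowed pairs: 1 of 10.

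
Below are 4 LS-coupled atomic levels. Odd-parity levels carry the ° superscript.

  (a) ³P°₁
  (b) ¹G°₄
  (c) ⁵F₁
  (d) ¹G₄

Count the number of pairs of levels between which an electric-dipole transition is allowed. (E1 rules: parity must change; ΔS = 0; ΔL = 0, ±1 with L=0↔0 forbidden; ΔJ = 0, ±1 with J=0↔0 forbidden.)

1

(a)–(b): forbidden (parity, ΔS, ΔL, ΔJ).
(a)–(c): forbidden (ΔS, ΔL).
(a)–(d): forbidden (ΔS, ΔL, ΔJ).
(b)–(c): forbidden (ΔS, ΔJ).
(b)–(d): allowed.
(c)–(d): forbidden (parity, ΔS, ΔJ).
Allowed pairs: 1 of 6.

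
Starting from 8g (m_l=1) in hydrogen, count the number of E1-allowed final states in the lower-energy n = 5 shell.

3

E1 requires Δl = ±1, so l_f ∈ {3, 5}; with 0 ≤ l_f ≤ n_f−1 = 4, the allowed l_f values are {3}.
For l_f = 3: m_f ∈ {m_i−1, m_i, m_i+1} ∩ [−3, 3] = {0, 1, 2} → 3 states.
Total: 3.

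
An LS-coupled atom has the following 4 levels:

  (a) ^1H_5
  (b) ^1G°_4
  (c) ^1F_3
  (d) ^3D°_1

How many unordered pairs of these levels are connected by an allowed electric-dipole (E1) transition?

2

(a)–(b): allowed.
(a)–(c): forbidden (parity, ΔL, ΔJ).
(a)–(d): forbidden (ΔS, ΔL, ΔJ).
(b)–(c): allowed.
(b)–(d): forbidden (parity, ΔS, ΔL, ΔJ).
(c)–(d): forbidden (ΔS, ΔJ).
Allowed pairs: 2 of 6.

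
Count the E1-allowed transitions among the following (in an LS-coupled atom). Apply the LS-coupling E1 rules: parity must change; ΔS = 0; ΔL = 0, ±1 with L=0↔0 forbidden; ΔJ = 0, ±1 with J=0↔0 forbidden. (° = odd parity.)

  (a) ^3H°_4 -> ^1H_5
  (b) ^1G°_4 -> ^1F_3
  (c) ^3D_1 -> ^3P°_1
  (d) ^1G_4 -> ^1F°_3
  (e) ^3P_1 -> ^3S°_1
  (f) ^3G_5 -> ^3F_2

(a) forbidden (ΔS fails)
(b) allowed
(c) allowed
(d) allowed
(e) allowed
(f) forbidden (parity, ΔJ fail)
Total allowed: 4 of 6.

4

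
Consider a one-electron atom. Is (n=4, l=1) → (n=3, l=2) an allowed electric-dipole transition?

allowed

l: 1 → 2 (Δl = +1). Δl = ±1 satisfied.
All E1 selection rules are satisfied.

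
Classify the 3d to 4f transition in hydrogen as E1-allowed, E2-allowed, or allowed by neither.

E1

Δl = 3 − 2 = +1; l_i + l_f = 5.
E1 (Δl = ±1): satisfied.
E2 (Δl = 0,±2, l_i+l_f ≥ 2): not satisfied.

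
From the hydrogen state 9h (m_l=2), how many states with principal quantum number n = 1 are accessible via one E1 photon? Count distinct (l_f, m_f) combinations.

0

E1 requires l_f ∈ {4, 6}, but neither lies in [0, 0], so no final state is reachable.
Total: 0.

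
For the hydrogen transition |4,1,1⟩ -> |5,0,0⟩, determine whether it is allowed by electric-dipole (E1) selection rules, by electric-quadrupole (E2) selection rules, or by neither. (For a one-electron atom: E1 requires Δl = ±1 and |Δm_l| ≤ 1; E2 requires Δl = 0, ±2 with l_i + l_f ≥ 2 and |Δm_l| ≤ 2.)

Δl = 0 − 1 = -1; l_i + l_f = 1.
Δm_l = -1.
E1 (Δl = ±1, |Δm_l| ≤ 1): satisfied.
E2 (Δl = 0,±2, l_i+l_f ≥ 2, |Δm_l| ≤ 2): not satisfied.

E1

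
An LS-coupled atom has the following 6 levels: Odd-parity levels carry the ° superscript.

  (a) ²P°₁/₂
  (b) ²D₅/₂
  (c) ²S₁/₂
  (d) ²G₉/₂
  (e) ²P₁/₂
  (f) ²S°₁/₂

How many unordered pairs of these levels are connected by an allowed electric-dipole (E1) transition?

3

(a)–(b): forbidden (ΔJ).
(a)–(c): allowed.
(a)–(d): forbidden (ΔL, ΔJ).
(a)–(e): allowed.
(a)–(f): forbidden (parity).
(b)–(c): forbidden (parity, ΔL, ΔJ).
(b)–(d): forbidden (parity, ΔL, ΔJ).
(b)–(e): forbidden (parity, ΔJ).
(b)–(f): forbidden (ΔL, ΔJ).
(c)–(d): forbidden (parity, ΔL, ΔJ).
(c)–(e): forbidden (parity).
(c)–(f): forbidden (ΔL).
(d)–(e): forbidden (parity, ΔL, ΔJ).
(d)–(f): forbidden (ΔL, ΔJ).
(e)–(f): allowed.
Allowed pairs: 3 of 15.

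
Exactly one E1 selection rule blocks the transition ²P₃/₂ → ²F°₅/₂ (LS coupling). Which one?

the ΔL = 0, ±1 rule

Initial level: S=1/2, L=1, J=3/2, parity even. Final level: S=1/2, L=3, J=5/2, parity odd.
Parity must change: even → odd — satisfied.
ΔS = 0: S: 1/2 → 1/2 — satisfied.
ΔL = 0, ±1 (not L=0↔0): L: 1 → 3, ΔL = +2 — violated.
ΔJ = 0, ±1 (not J=0↔0): J: 3/2 → 5/2, ΔJ = +1 — satisfied.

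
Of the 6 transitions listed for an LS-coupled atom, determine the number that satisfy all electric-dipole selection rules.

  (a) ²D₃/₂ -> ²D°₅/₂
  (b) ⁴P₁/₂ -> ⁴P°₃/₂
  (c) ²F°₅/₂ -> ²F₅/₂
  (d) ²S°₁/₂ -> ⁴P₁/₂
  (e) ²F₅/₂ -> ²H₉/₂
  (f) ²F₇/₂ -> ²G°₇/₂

(a) allowed
(b) allowed
(c) allowed
(d) forbidden (ΔS fails)
(e) forbidden (parity, ΔL, ΔJ fail)
(f) allowed
Total allowed: 4 of 6.

4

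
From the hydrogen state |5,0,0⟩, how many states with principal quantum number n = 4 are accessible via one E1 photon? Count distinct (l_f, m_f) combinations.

E1 requires Δl = ±1, so l_f ∈ {-1, 1}; with 0 ≤ l_f ≤ n_f−1 = 3, the allowed l_f values are {1}.
For l_f = 1: m_f ∈ {m_i−1, m_i, m_i+1} ∩ [−1, 1] = {-1, 0, 1} → 3 states.
Total: 3.

3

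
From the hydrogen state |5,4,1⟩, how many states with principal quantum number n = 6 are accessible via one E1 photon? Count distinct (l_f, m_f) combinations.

6

E1 requires Δl = ±1, so l_f ∈ {3, 5}; with 0 ≤ l_f ≤ n_f−1 = 5, the allowed l_f values are {3, 5}.
For l_f = 3: m_f ∈ {m_i−1, m_i, m_i+1} ∩ [−3, 3] = {0, 1, 2} → 3 states.
For l_f = 5: m_f ∈ {m_i−1, m_i, m_i+1} ∩ [−5, 5] = {0, 1, 2} → 3 states.
Total: 6.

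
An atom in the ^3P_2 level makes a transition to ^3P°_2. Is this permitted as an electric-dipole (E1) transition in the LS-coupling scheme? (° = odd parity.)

allowed

Initial level: S=1, L=1, J=2, parity even. Final level: S=1, L=1, J=2, parity odd.
Parity must change: even → odd — passes.
ΔS = 0: S: 1 → 1 — passes.
ΔL = 0, ±1 (not L=0↔0): L: 1 → 1, ΔL = +0 — passes.
ΔJ = 0, ±1 (not J=0↔0): J: 2 → 2, ΔJ = +0 — passes.
All four E1 rules are satisfied.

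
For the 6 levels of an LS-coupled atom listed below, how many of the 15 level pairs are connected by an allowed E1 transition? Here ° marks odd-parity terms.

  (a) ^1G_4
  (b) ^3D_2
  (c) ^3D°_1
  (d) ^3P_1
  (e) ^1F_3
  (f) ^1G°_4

(a)–(b): forbidden (parity, ΔS, ΔL, ΔJ).
(a)–(c): forbidden (ΔS, ΔL, ΔJ).
(a)–(d): forbidden (parity, ΔS, ΔL, ΔJ).
(a)–(e): forbidden (parity).
(a)–(f): allowed.
(b)–(c): allowed.
(b)–(d): forbidden (parity).
(b)–(e): forbidden (parity, ΔS).
(b)–(f): forbidden (ΔS, ΔL, ΔJ).
(c)–(d): allowed.
(c)–(e): forbidden (ΔS, ΔJ).
(c)–(f): forbidden (parity, ΔS, ΔL, ΔJ).
(d)–(e): forbidden (parity, ΔS, ΔL, ΔJ).
(d)–(f): forbidden (ΔS, ΔL, ΔJ).
(e)–(f): allowed.
Allowed pairs: 4 of 15.

4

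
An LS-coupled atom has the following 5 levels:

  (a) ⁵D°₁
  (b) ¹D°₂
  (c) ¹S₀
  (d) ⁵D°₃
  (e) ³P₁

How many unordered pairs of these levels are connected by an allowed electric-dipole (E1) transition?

(a)–(b): forbidden (parity, ΔS).
(a)–(c): forbidden (ΔS, ΔL).
(a)–(d): forbidden (parity, ΔJ).
(a)–(e): forbidden (ΔS).
(b)–(c): forbidden (ΔL, ΔJ).
(b)–(d): forbidden (parity, ΔS).
(b)–(e): forbidden (ΔS).
(c)–(d): forbidden (ΔS, ΔL, ΔJ).
(c)–(e): forbidden (parity, ΔS).
(d)–(e): forbidden (ΔS, ΔJ).
Allowed pairs: 0 of 10.

0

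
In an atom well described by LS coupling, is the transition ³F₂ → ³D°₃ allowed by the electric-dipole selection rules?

allowed

Reading off the term symbols: S 1→1, L 3→2, J 2→3, parity even→odd.
Parity must change: even → odd — ✓.
ΔS = 0: S: 1 → 1 — ✓.
ΔL = 0, ±1 (not L=0↔0): L: 3 → 2, ΔL = -1 — ✓.
ΔJ = 0, ±1 (not J=0↔0): J: 2 → 3, ΔJ = +1 — ✓.
All four E1 rules are satisfied.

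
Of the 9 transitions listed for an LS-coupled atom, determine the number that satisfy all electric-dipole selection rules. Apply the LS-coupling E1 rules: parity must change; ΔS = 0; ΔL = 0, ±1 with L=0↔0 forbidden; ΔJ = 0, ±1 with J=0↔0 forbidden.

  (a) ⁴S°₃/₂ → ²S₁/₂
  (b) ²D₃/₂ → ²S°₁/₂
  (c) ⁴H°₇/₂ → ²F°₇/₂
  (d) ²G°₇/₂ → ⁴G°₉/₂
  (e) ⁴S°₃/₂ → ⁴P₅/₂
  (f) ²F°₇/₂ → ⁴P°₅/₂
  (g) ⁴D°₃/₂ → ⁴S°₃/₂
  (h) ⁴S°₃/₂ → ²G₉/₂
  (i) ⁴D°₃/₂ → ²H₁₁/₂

(a) forbidden (ΔS, ΔL fail)
(b) forbidden (ΔL fails)
(c) forbidden (parity, ΔS, ΔL fail)
(d) forbidden (parity, ΔS fail)
(e) allowed
(f) forbidden (parity, ΔS, ΔL fail)
(g) forbidden (parity, ΔL fail)
(h) forbidden (ΔS, ΔL, ΔJ fail)
(i) forbidden (ΔS, ΔL, ΔJ fail)
Total allowed: 1 of 9.

1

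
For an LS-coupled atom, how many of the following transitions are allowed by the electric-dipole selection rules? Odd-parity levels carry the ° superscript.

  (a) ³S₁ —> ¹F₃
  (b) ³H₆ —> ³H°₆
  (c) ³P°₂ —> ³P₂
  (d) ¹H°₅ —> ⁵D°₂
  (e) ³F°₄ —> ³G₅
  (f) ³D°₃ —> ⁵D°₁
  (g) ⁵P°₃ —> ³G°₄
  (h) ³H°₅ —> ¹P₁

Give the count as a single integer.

3

(a) forbidden (parity, ΔS, ΔL, ΔJ fail)
(b) allowed
(c) allowed
(d) forbidden (parity, ΔS, ΔL, ΔJ fail)
(e) allowed
(f) forbidden (parity, ΔS, ΔJ fail)
(g) forbidden (parity, ΔS, ΔL fail)
(h) forbidden (ΔS, ΔL, ΔJ fail)
Total allowed: 3 of 8.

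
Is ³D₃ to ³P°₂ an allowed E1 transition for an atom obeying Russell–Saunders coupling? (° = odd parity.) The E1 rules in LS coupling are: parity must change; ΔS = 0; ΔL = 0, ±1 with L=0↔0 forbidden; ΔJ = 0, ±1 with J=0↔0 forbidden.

ΔS = 0: S: 1 → 1 — passes.
ΔJ = 0, ±1 (not J=0↔0): J: 3 → 2, ΔJ = -1 — passes.
ΔL = 0, ±1 (not L=0↔0): L: 2 → 1, ΔL = -1 — passes.
Parity must change: even → odd — passes.
All four E1 rules are satisfied.

allowed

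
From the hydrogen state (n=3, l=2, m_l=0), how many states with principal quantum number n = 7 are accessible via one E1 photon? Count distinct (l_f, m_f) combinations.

6

E1 requires Δl = ±1, so l_f ∈ {1, 3}; with 0 ≤ l_f ≤ n_f−1 = 6, the allowed l_f values are {1, 3}.
For l_f = 1: m_f ∈ {m_i−1, m_i, m_i+1} ∩ [−1, 1] = {-1, 0, 1} → 3 states.
For l_f = 3: m_f ∈ {m_i−1, m_i, m_i+1} ∩ [−3, 3] = {-1, 0, 1} → 3 states.
Total: 6.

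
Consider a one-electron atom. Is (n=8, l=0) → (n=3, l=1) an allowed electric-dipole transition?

Δl = 1 − 0 = +1; the E1 rule Δl = ±1 is passes.
All E1 selection rules are satisfied.

allowed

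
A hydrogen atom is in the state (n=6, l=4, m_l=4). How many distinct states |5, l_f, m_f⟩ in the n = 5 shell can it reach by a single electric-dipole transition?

1

E1 requires Δl = ±1, so l_f ∈ {3, 5}; with 0 ≤ l_f ≤ n_f−1 = 4, the allowed l_f values are {3}.
For l_f = 3: m_f ∈ {m_i−1, m_i, m_i+1} ∩ [−3, 3] = {3} → 1 state.
Total: 1.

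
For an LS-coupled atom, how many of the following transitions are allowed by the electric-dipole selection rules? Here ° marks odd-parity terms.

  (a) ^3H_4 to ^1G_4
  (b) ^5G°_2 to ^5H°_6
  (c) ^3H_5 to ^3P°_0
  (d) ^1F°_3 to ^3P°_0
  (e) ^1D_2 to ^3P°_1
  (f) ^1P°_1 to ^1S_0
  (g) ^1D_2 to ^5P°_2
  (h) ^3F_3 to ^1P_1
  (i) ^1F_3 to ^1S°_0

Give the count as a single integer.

1

(a) forbidden (parity, ΔS fail)
(b) forbidden (parity, ΔJ fail)
(c) forbidden (ΔL, ΔJ fail)
(d) forbidden (parity, ΔS, ΔL, ΔJ fail)
(e) forbidden (ΔS fails)
(f) allowed
(g) forbidden (ΔS fails)
(h) forbidden (parity, ΔS, ΔL, ΔJ fail)
(i) forbidden (ΔL, ΔJ fail)
Total allowed: 1 of 9.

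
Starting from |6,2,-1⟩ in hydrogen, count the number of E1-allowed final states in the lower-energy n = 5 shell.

5

E1 requires Δl = ±1, so l_f ∈ {1, 3}; with 0 ≤ l_f ≤ n_f−1 = 4, the allowed l_f values are {1, 3}.
For l_f = 1: m_f ∈ {m_i−1, m_i, m_i+1} ∩ [−1, 1] = {-1, 0} → 2 states.
For l_f = 3: m_f ∈ {m_i−1, m_i, m_i+1} ∩ [−3, 3] = {-2, -1, 0} → 3 states.
Total: 5.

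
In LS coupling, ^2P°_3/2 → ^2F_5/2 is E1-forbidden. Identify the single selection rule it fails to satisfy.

the ΔL = 0, ±1 rule

Parity must change: odd → even — satisfied.
ΔL = 0, ±1 (not L=0↔0): L: 1 → 3, ΔL = +2 — violated.
ΔJ = 0, ±1 (not J=0↔0): J: 3/2 → 5/2, ΔJ = +1 — satisfied.
ΔS = 0: S: 1/2 → 1/2 — satisfied.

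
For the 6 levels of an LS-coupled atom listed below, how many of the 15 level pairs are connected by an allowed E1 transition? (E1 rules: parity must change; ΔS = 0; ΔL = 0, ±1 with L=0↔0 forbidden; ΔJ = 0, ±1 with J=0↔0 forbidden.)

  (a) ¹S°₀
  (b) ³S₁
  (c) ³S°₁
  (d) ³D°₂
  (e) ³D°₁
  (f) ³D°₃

(a)–(b): forbidden (ΔS, ΔL).
(a)–(c): forbidden (parity, ΔS, ΔL).
(a)–(d): forbidden (parity, ΔS, ΔL, ΔJ).
(a)–(e): forbidden (parity, ΔS, ΔL).
(a)–(f): forbidden (parity, ΔS, ΔL, ΔJ).
(b)–(c): forbidden (ΔL).
(b)–(d): forbidden (ΔL).
(b)–(e): forbidden (ΔL).
(b)–(f): forbidden (ΔL, ΔJ).
(c)–(d): forbidden (parity, ΔL).
(c)–(e): forbidden (parity, ΔL).
(c)–(f): forbidden (parity, ΔL, ΔJ).
(d)–(e): forbidden (parity).
(d)–(f): forbidden (parity).
(e)–(f): forbidden (parity, ΔJ).
Allowed pairs: 0 of 15.

0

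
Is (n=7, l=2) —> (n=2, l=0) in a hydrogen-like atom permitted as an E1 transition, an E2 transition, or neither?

E2

Δl = 0 − 2 = -2; l_i + l_f = 2.
E1 (Δl = ±1): not satisfied.
E2 (Δl = 0,±2, l_i+l_f ≥ 2): satisfied.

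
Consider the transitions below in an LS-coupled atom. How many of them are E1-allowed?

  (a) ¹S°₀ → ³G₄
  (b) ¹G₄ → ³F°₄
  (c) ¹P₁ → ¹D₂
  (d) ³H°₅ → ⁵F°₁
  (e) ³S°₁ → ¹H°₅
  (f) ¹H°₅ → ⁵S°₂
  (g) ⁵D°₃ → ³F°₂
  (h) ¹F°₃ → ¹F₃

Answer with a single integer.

(a) forbidden (ΔS, ΔL, ΔJ fail)
(b) forbidden (ΔS fails)
(c) forbidden (parity fails)
(d) forbidden (parity, ΔS, ΔL, ΔJ fail)
(e) forbidden (parity, ΔS, ΔL, ΔJ fail)
(f) forbidden (parity, ΔS, ΔL, ΔJ fail)
(g) forbidden (parity, ΔS fail)
(h) allowed
Total allowed: 1 of 8.

1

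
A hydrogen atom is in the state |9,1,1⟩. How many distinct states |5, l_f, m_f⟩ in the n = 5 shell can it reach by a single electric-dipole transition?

E1 requires Δl = ±1, so l_f ∈ {0, 2}; with 0 ≤ l_f ≤ n_f−1 = 4, the allowed l_f values are {0, 2}.
For l_f = 0: m_f ∈ {m_i−1, m_i, m_i+1} ∩ [−0, 0] = {0} → 1 state.
For l_f = 2: m_f ∈ {m_i−1, m_i, m_i+1} ∩ [−2, 2] = {0, 1, 2} → 3 states.
Total: 4.

4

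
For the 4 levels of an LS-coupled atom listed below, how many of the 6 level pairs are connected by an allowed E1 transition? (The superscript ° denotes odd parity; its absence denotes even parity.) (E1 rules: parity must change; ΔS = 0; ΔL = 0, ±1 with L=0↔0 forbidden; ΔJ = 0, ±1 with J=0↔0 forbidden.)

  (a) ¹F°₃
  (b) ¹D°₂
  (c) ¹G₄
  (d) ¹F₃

(a)–(b): forbidden (parity).
(a)–(c): allowed.
(a)–(d): allowed.
(b)–(c): forbidden (ΔL, ΔJ).
(b)–(d): allowed.
(c)–(d): forbidden (parity).
Allowed pairs: 3 of 6.

3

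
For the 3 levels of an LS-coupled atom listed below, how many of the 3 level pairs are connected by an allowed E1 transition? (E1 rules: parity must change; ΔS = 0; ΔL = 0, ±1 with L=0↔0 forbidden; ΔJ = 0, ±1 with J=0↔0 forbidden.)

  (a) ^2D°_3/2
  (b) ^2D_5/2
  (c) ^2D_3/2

2

(a)–(b): allowed.
(a)–(c): allowed.
(b)–(c): forbidden (parity).
Allowed pairs: 2 of 3.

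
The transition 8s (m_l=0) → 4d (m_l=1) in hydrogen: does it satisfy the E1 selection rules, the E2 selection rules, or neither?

E2

Δl = 2 − 0 = +2; l_i + l_f = 2.
Δm_l = +1.
E1 (Δl = ±1, |Δm_l| ≤ 1): not satisfied.
E2 (Δl = 0,±2, l_i+l_f ≥ 2, |Δm_l| ≤ 2): satisfied.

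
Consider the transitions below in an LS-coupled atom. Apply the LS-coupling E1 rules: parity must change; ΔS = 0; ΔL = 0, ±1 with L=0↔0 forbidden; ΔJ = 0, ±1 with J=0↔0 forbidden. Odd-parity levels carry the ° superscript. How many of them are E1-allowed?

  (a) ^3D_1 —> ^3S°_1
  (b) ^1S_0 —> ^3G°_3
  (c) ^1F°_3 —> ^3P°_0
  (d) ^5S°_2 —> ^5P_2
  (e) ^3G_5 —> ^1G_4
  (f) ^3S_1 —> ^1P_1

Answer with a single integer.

(a) forbidden (ΔL fails)
(b) forbidden (ΔS, ΔL, ΔJ fail)
(c) forbidden (parity, ΔS, ΔL, ΔJ fail)
(d) allowed
(e) forbidden (parity, ΔS fail)
(f) forbidden (parity, ΔS fail)
Total allowed: 1 of 6.

1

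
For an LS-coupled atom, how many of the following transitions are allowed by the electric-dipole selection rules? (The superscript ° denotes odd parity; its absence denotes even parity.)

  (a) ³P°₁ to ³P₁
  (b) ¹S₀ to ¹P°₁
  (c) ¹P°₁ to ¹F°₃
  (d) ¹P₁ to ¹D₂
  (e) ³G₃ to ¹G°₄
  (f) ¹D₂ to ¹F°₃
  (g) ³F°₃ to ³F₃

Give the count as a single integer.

(a) allowed
(b) allowed
(c) forbidden (parity, ΔL, ΔJ fail)
(d) forbidden (parity fails)
(e) forbidden (ΔS fails)
(f) allowed
(g) allowed
Total allowed: 4 of 7.

4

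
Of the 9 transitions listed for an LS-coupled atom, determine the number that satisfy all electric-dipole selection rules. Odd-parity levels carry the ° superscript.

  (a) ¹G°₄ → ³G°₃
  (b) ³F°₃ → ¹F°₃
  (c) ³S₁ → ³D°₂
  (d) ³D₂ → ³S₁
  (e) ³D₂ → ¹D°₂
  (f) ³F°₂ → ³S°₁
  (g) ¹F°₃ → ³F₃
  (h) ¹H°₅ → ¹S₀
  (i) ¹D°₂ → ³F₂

0

(a) forbidden (parity, ΔS fail)
(b) forbidden (parity, ΔS fail)
(c) forbidden (ΔL fails)
(d) forbidden (parity, ΔL fail)
(e) forbidden (ΔS fails)
(f) forbidden (parity, ΔL fail)
(g) forbidden (ΔS fails)
(h) forbidden (ΔL, ΔJ fail)
(i) forbidden (ΔS fails)
Total allowed: 0 of 9.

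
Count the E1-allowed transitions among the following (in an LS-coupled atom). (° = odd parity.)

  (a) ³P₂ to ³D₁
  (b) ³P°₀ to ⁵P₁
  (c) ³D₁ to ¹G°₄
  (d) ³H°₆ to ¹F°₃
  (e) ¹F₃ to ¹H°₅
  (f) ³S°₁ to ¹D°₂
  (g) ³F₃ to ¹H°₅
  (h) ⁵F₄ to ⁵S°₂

(a) forbidden (parity fails)
(b) forbidden (ΔS fails)
(c) forbidden (ΔS, ΔL, ΔJ fail)
(d) forbidden (parity, ΔS, ΔL, ΔJ fail)
(e) forbidden (ΔL, ΔJ fail)
(f) forbidden (parity, ΔS, ΔL fail)
(g) forbidden (ΔS, ΔL, ΔJ fail)
(h) forbidden (ΔL, ΔJ fail)
Total allowed: 0 of 8.

0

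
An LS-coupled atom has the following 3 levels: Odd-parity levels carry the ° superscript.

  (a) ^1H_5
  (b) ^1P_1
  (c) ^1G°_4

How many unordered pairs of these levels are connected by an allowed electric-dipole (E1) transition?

1

(a)–(b): forbidden (parity, ΔL, ΔJ).
(a)–(c): allowed.
(b)–(c): forbidden (ΔL, ΔJ).
Allowed pairs: 1 of 3.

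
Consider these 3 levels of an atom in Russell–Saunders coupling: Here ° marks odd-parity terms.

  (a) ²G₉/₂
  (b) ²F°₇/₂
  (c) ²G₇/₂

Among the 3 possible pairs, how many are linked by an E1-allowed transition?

(a)–(b): allowed.
(a)–(c): forbidden (parity).
(b)–(c): allowed.
Allowed pairs: 2 of 3.

2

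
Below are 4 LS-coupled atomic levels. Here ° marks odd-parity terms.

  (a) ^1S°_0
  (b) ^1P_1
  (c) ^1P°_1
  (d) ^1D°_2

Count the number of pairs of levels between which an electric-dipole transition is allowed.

(a)–(b): allowed.
(a)–(c): forbidden (parity).
(a)–(d): forbidden (parity, ΔL, ΔJ).
(b)–(c): allowed.
(b)–(d): allowed.
(c)–(d): forbidden (parity).
Allowed pairs: 3 of 6.

3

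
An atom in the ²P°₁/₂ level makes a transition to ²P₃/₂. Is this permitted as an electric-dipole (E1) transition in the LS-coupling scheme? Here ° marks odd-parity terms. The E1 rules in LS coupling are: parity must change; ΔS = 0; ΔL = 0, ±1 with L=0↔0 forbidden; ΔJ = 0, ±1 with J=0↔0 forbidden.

allowed

Reading off the term symbols: S 1/2→1/2, L 1→1, J 1/2→3/2, parity odd→even.
ΔS = 0: S: 1/2 → 1/2 — passes.
Parity must change: odd → even — passes.
ΔJ = 0, ±1 (not J=0↔0): J: 1/2 → 3/2, ΔJ = +1 — passes.
ΔL = 0, ±1 (not L=0↔0): L: 1 → 1, ΔL = +0 — passes.
All four E1 rules are satisfied.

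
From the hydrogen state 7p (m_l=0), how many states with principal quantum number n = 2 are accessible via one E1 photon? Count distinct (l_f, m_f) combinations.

1

E1 requires Δl = ±1, so l_f ∈ {0, 2}; with 0 ≤ l_f ≤ n_f−1 = 1, the allowed l_f values are {0}.
For l_f = 0: m_f ∈ {m_i−1, m_i, m_i+1} ∩ [−0, 0] = {0} → 1 state.
Total: 1.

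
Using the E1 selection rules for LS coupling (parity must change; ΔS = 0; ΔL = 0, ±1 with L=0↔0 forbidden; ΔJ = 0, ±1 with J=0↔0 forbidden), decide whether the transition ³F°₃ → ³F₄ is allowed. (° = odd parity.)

allowed

ΔL = 0, ±1 (not L=0↔0): L: 3 → 3, ΔL = +0 — satisfied.
Parity must change: odd → even — satisfied.
ΔS = 0: S: 1 → 1 — satisfied.
ΔJ = 0, ±1 (not J=0↔0): J: 3 → 4, ΔJ = +1 — satisfied.
All four E1 rules are satisfied.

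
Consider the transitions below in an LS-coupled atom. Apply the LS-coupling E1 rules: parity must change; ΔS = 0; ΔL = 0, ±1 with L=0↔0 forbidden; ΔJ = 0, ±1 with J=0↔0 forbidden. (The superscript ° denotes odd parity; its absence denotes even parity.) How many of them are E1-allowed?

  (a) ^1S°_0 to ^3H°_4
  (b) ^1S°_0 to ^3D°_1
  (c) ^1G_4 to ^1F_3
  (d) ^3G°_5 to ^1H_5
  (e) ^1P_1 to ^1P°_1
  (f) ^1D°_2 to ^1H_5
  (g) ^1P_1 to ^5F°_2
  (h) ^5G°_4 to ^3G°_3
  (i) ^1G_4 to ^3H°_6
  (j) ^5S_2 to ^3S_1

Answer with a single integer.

1

(a) forbidden (parity, ΔS, ΔL, ΔJ fail)
(b) forbidden (parity, ΔS, ΔL fail)
(c) forbidden (parity fails)
(d) forbidden (ΔS fails)
(e) allowed
(f) forbidden (ΔL, ΔJ fail)
(g) forbidden (ΔS, ΔL fail)
(h) forbidden (parity, ΔS fail)
(i) forbidden (ΔS, ΔJ fail)
(j) forbidden (parity, ΔS, ΔL fail)
Total allowed: 1 of 10.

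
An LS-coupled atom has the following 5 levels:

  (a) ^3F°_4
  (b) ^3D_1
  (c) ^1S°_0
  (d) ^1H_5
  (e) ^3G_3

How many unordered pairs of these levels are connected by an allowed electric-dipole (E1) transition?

(a)–(b): forbidden (ΔJ).
(a)–(c): forbidden (parity, ΔS, ΔL, ΔJ).
(a)–(d): forbidden (ΔS, ΔL).
(a)–(e): allowed.
(b)–(c): forbidden (ΔS, ΔL).
(b)–(d): forbidden (parity, ΔS, ΔL, ΔJ).
(b)–(e): forbidden (parity, ΔL, ΔJ).
(c)–(d): forbidden (ΔL, ΔJ).
(c)–(e): forbidden (ΔS, ΔL, ΔJ).
(d)–(e): forbidden (parity, ΔS, ΔJ).
Allowed pairs: 1 of 10.

1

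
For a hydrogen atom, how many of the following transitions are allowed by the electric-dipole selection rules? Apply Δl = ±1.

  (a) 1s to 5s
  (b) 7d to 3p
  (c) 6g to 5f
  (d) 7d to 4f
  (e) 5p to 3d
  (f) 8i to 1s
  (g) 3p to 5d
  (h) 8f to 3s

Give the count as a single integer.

5

(a) forbidden — Δl = +0 (E1 requires Δl = ±1)
(b) allowed
(c) allowed
(d) allowed
(e) allowed
(f) forbidden — Δl = -6 (E1 requires Δl = ±1)
(g) allowed
(h) forbidden — Δl = -3 (E1 requires Δl = ±1)
Total allowed: 5 of 8.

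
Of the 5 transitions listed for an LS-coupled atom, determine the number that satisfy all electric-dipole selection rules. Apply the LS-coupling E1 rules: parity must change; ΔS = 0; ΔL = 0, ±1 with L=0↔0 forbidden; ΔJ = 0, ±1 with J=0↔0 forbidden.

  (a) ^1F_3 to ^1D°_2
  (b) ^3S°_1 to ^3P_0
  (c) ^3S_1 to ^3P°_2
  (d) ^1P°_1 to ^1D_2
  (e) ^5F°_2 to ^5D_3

(a) allowed
(b) allowed
(c) allowed
(d) allowed
(e) allowed
Total allowed: 5 of 5.

5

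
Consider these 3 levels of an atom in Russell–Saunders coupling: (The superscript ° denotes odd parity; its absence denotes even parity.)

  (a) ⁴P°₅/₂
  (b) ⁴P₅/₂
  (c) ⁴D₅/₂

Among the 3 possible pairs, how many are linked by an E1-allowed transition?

2

(a)–(b): allowed.
(a)–(c): allowed.
(b)–(c): forbidden (parity).
Allowed pairs: 2 of 3.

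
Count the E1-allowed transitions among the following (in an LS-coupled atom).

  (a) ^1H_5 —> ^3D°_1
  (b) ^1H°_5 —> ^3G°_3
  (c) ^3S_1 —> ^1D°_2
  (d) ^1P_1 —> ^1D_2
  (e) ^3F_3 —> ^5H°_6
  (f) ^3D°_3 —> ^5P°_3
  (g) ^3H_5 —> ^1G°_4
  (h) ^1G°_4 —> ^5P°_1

(a) forbidden (ΔS, ΔL, ΔJ fail)
(b) forbidden (parity, ΔS, ΔJ fail)
(c) forbidden (ΔS, ΔL fail)
(d) forbidden (parity fails)
(e) forbidden (ΔS, ΔL, ΔJ fail)
(f) forbidden (parity, ΔS fail)
(g) forbidden (ΔS fails)
(h) forbidden (parity, ΔS, ΔL, ΔJ fail)
Total allowed: 0 of 8.

0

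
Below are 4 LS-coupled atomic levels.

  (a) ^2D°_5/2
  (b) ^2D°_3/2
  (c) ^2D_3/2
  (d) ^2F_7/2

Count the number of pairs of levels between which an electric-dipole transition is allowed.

3

(a)–(b): forbidden (parity).
(a)–(c): allowed.
(a)–(d): allowed.
(b)–(c): allowed.
(b)–(d): forbidden (ΔJ).
(c)–(d): forbidden (parity, ΔJ).
Allowed pairs: 3 of 6.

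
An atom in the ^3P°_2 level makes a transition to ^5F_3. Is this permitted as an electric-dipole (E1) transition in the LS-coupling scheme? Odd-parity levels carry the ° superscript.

Reading off the term symbols: S 1→2, L 1→3, J 2→3, parity odd→even.
Parity must change: odd → even — passes.
ΔL = 0, ±1 (not L=0↔0): L: 1 → 3, ΔL = +2 — fails.
ΔJ = 0, ±1 (not J=0↔0): J: 2 → 3, ΔJ = +1 — passes.
ΔS = 0: S: 1 → 2 — fails.
Rule(s) violated: ΔS, ΔL.

forbidden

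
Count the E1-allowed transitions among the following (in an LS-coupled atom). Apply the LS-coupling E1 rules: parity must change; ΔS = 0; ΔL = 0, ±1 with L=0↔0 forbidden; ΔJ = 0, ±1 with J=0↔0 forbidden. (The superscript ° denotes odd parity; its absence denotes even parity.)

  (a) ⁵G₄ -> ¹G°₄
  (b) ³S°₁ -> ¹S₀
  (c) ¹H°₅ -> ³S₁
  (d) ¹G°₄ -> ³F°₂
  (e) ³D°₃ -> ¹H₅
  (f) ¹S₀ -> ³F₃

0

(a) forbidden (ΔS fails)
(b) forbidden (ΔS, ΔL fail)
(c) forbidden (ΔS, ΔL, ΔJ fail)
(d) forbidden (parity, ΔS, ΔJ fail)
(e) forbidden (ΔS, ΔL, ΔJ fail)
(f) forbidden (parity, ΔS, ΔL, ΔJ fail)
Total allowed: 0 of 6.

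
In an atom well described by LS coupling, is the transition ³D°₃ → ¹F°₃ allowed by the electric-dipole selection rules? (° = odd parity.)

Initial level: S=1, L=2, J=3, parity odd. Final level: S=0, L=3, J=3, parity odd.
Parity must change: odd → odd — ✗.
ΔS = 0: S: 1 → 0 — ✗.
ΔL = 0, ±1 (not L=0↔0): L: 2 → 3, ΔL = +1 — ✓.
ΔJ = 0, ±1 (not J=0↔0): J: 3 → 3, ΔJ = +0 — ✓.
Rule(s) violated: parity, ΔS.

forbidden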